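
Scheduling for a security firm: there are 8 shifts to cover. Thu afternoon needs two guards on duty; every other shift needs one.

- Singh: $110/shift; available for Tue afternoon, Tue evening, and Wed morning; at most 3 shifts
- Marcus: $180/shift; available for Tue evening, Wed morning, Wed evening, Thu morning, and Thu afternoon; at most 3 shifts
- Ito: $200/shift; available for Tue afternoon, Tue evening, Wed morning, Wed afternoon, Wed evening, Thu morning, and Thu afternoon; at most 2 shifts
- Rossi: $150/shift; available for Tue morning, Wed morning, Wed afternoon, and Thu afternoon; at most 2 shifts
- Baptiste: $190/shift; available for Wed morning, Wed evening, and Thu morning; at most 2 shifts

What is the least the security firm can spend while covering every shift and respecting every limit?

$1370

Tue morning can only be covered by Rossi, so that assignment is forced.
Picking the cheapest available guard for each shift independently would cost $1320, but that ignores the shift limits.
An optimal schedule: Tue morning→Rossi, Tue afternoon→Singh, Tue evening→Singh, Wed morning→Singh, Wed afternoon→Rossi, Wed evening→Marcus, Thu morning→Marcus, Thu afternoon→Marcus+Ito.
Total: 150 + 110 + 110 + 110 + 150 + 180 + 180 + 180 + 200 = $1370.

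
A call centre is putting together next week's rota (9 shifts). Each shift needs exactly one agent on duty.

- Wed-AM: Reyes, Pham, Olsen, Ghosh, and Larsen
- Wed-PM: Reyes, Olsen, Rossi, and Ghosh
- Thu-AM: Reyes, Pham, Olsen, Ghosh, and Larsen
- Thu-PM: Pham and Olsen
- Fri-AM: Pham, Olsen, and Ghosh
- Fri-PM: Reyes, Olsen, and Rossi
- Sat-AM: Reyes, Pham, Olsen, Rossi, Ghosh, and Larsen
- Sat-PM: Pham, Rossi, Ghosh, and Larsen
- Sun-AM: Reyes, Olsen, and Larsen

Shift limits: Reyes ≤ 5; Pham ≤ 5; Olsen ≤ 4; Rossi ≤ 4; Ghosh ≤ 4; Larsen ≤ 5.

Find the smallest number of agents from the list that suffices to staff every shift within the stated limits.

2

9 slots to fill and no one can take more than 5, so at least ⌈9/5⌉ = 2 agents are needed.
Reyes and Pham alone can cover everything: Wed-AM→Reyes, Wed-PM→Reyes, Thu-AM→Reyes, Thu-PM→Pham, Fri-AM→Pham, Fri-PM→Reyes, Sat-AM→Pham, Sat-PM→Pham, Sun-AM→Reyes.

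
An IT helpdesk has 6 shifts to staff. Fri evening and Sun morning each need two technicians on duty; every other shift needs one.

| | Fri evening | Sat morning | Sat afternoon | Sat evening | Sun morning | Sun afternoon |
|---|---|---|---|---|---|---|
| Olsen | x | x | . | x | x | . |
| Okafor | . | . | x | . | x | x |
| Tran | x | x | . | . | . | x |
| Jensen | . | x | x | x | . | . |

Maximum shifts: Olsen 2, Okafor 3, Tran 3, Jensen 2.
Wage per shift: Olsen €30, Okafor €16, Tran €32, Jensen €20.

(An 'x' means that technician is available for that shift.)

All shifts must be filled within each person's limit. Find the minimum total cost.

Fri evening can only be covered by Olsen and Tran, so that assignment is forced.
Sun morning can only be covered by Olsen and Okafor, so that assignment is forced.
Picking the cheapest available technician for each shift independently would cost €180, and that bound is achievable.
An optimal schedule: Fri evening→Olsen+Tran, Sat morning→Jensen, Sat afternoon→Okafor, Sat evening→Jensen, Sun morning→Okafor+Olsen, Sun afternoon→Okafor.
Total: 30 + 32 + 20 + 16 + 20 + 16 + 30 + 16 = €180.

€180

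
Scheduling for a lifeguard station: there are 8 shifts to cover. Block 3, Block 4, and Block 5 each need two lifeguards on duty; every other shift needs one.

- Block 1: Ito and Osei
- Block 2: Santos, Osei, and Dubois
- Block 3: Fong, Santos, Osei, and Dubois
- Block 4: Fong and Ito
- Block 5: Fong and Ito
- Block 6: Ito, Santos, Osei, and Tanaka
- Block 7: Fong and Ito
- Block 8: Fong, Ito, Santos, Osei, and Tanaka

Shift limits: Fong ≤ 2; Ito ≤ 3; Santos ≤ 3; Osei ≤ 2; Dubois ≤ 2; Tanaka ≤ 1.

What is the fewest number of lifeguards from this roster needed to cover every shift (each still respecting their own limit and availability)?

11 slots to fill and no one can take more than 3, so at least ⌈11/3⌉ = 4 lifeguards are needed.
Any 4 lifeguards together have capacity at most 3+3+2+2 = 10 < 11 slots, so 4 can never suffice.
Fong, Ito, Santos, Osei, and Dubois alone can cover everything: Block 1→Osei, Block 2→Santos, Block 3→Osei+Dubois, Block 4→Fong+Ito, Block 5→Fong+Ito, Block 6→Santos, Block 7→Ito, Block 8→Santos.

5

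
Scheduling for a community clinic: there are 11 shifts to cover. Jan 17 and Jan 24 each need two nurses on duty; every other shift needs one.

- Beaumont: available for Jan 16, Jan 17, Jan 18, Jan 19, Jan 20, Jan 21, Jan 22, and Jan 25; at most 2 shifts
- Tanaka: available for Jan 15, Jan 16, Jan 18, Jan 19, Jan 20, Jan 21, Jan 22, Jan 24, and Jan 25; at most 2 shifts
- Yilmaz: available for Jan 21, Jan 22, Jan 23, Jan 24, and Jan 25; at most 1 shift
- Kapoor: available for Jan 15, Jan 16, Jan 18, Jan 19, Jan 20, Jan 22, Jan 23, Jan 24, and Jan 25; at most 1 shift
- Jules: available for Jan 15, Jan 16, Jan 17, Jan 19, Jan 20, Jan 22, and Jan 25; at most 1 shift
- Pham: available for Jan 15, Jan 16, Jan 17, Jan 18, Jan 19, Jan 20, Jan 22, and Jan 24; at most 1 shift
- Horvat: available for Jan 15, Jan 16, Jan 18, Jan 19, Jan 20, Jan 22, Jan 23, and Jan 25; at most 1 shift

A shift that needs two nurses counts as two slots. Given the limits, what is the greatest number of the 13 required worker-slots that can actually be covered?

9

Total capacity across all nurses is 2+2+1+1+1+1+1 = 9, and 13 slots are needed, so at most 9 can be filled.
An assignment achieving 9: Jan 15→Tanaka, Jan 16→Horvat, Jan 17→Beaumont+Jules, Jan 18→Pham, Jan 21→Beaumont, Jan 23→Yilmaz, Jan 24→Tanaka+Kapoor.
Loads: Beaumont 2/2, Tanaka 2/2, Yilmaz 1/1, Kapoor 1/1, Jules 1/1, Pham 1/1, Horvat 1/1.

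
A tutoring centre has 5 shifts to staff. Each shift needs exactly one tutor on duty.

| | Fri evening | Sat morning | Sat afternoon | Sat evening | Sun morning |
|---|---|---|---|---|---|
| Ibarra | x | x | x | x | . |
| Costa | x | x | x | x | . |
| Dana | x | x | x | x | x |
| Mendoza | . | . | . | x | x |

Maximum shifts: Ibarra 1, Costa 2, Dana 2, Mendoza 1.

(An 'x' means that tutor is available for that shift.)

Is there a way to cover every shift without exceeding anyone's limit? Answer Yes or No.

One valid schedule: Fri evening→Ibarra, Sat morning→Costa, Sat afternoon→Costa, Sat evening→Dana, Sun morning→Dana.
Loads: Ibarra 1/1, Costa 2/2, Dana 2/2, Mendoza 0/1 — all within limits.

Yes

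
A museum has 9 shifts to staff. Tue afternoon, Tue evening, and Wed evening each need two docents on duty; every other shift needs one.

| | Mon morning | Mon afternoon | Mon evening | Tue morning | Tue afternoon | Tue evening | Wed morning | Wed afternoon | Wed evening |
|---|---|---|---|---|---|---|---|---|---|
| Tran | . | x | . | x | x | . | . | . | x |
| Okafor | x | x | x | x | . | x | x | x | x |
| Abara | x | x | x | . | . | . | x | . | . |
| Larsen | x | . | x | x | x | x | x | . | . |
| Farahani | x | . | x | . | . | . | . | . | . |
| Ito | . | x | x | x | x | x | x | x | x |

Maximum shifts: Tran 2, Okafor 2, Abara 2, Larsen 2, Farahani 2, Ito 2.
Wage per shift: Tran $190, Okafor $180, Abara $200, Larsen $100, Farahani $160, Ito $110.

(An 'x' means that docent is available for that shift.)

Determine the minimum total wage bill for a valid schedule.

Picking the cheapest available docent for each shift independently would cost $1330, but that ignores the shift limits.
An optimal schedule: Mon morning→Farahani, Mon afternoon→Abara, Mon evening→Farahani, Tue morning→Ito, Tue afternoon→Tran+Larsen, Tue evening→Okafor+Larsen, Wed morning→Abara, Wed afternoon→Okafor, Wed evening→Tran+Ito.
Total: 160 + 200 + 160 + 110 + 190 + 100 + 180 + 100 + 200 + 180 + 190 + 110 = $1880.

$1880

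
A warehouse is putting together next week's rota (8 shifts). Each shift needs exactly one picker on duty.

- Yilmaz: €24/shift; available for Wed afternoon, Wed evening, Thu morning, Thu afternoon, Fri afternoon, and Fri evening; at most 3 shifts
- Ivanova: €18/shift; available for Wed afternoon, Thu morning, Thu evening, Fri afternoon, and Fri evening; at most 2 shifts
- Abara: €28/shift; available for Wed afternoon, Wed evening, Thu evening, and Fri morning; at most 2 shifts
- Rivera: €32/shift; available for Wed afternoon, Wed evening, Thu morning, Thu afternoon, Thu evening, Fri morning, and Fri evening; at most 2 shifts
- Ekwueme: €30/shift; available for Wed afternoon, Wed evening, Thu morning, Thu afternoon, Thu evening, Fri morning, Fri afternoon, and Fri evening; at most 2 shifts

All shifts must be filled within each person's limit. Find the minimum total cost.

Picking the cheapest available picker for each shift independently would cost €166, but that ignores the shift limits.
An optimal schedule: Wed afternoon→Ekwueme, Wed evening→Yilmaz, Thu morning→Ivanova, Thu afternoon→Yilmaz, Thu evening→Abara, Fri morning→Abara, Fri afternoon→Ivanova, Fri evening→Yilmaz.
Total: 30 + 24 + 18 + 24 + 28 + 28 + 18 + 24 = €194.

€194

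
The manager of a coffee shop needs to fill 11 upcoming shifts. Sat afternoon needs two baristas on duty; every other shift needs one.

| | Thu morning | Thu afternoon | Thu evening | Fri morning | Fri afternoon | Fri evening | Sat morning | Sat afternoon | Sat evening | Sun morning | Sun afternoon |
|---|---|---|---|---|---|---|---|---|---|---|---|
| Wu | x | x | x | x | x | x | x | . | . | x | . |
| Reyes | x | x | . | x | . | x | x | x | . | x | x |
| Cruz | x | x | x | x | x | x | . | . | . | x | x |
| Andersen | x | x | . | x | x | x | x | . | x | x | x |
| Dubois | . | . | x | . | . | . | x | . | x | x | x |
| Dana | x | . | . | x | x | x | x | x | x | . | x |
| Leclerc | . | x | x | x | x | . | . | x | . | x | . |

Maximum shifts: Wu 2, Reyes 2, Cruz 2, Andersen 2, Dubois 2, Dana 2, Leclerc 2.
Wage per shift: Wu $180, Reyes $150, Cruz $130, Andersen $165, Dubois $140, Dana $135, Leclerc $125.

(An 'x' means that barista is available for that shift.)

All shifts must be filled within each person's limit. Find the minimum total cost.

Picking the cheapest available barista for each shift independently would cost $1545, but that ignores the shift limits.
An optimal schedule: Thu morning→Cruz, Thu afternoon→Cruz, Thu evening→Leclerc, Fri morning→Reyes, Fri afternoon→Andersen, Fri evening→Reyes, Sat morning→Dubois, Sat afternoon→Leclerc+Dana, Sat evening→Dana, Sun morning→Andersen, Sun afternoon→Dubois.
Total: 130 + 130 + 125 + 150 + 165 + 150 + 140 + 125 + 135 + 135 + 165 + 140 = $1690.

$1690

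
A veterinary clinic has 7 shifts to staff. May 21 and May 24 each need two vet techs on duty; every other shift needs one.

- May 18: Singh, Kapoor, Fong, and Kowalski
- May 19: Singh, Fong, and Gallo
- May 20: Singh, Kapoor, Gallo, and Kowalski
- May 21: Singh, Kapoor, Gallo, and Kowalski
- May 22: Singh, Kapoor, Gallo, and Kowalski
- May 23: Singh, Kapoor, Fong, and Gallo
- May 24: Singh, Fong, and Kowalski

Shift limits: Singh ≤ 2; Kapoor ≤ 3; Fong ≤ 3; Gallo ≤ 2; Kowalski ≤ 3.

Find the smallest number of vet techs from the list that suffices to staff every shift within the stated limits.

3

9 slots to fill and no one can take more than 3, so at least ⌈9/3⌉ = 3 vet techs are needed.
Kapoor, Fong, and Kowalski alone can cover everything: May 18→Kowalski, May 19→Fong, May 20→Kapoor, May 21→Kapoor+Kowalski, May 22→Kapoor, May 23→Fong, May 24→Fong+Kowalski.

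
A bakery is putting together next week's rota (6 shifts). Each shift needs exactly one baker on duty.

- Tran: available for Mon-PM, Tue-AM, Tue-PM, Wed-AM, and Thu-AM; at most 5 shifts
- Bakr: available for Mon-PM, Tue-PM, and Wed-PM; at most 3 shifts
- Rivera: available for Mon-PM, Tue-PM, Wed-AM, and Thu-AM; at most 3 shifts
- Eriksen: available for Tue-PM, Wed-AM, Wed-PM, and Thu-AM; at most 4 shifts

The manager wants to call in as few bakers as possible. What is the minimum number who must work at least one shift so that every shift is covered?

2

6 slots to fill and no one can take more than 5, so at least ⌈6/5⌉ = 2 bakers are needed.
Tran and Bakr alone can cover everything: Mon-PM→Tran, Tue-AM→Tran, Tue-PM→Tran, Wed-AM→Tran, Wed-PM→Bakr, Thu-AM→Tran.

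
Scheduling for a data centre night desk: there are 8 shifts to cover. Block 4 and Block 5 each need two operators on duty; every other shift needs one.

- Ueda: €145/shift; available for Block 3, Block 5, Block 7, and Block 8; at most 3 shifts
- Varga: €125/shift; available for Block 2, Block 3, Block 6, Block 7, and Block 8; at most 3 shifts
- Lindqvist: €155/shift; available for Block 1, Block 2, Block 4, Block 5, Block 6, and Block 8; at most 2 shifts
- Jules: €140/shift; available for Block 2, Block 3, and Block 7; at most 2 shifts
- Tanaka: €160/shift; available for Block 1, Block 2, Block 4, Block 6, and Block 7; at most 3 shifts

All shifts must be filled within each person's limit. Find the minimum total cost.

Block 4 can only be covered by Lindqvist and Tanaka, so that assignment is forced.
Block 5 can only be covered by Ueda and Lindqvist, so that assignment is forced.
Picking the cheapest available operator for each shift independently would cost €1395, but that ignores the shift limits.
An optimal schedule: Block 1→Tanaka, Block 2→Jules, Block 3→Varga, Block 4→Lindqvist+Tanaka, Block 5→Ueda+Lindqvist, Block 6→Varga, Block 7→Jules, Block 8→Varga.
Total: 160 + 140 + 125 + 155 + 160 + 145 + 155 + 125 + 140 + 125 = €1430.

€1430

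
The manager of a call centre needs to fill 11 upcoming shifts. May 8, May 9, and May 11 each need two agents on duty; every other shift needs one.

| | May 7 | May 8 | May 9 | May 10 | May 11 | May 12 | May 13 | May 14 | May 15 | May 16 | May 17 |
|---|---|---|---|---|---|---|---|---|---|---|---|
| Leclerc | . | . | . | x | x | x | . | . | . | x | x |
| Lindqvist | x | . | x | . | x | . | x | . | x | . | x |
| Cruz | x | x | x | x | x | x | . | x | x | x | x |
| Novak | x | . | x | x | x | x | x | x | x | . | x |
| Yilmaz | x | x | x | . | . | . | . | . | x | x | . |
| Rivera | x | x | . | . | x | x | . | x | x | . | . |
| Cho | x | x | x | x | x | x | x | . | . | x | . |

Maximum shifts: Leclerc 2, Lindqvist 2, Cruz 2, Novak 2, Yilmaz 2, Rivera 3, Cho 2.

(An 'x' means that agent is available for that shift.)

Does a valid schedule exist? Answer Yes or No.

One valid schedule: May 7→Novak, May 8→Yilmaz+Rivera, May 9→Yilmaz+Cho, May 10→Leclerc, May 11→Rivera+Cho, May 12→Cruz, May 13→Lindqvist, May 14→Cruz, May 15→Novak, May 16→Leclerc, May 17→Lindqvist.
Loads: Leclerc 2/2, Lindqvist 2/2, Cruz 2/2, Novak 2/2, Yilmaz 2/2, Rivera 2/3, Cho 2/2 — all within limits.

Yes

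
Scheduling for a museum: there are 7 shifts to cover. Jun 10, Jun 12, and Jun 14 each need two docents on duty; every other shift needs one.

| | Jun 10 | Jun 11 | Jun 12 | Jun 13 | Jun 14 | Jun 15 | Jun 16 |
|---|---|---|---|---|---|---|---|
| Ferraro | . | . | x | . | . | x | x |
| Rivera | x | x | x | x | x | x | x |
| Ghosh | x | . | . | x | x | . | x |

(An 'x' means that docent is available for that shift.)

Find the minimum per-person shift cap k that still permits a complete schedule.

4

With 3 docents and 10 worker-slots to fill, someone must work at least ⌈10/3⌉ = 4 shifts, so k ≥ 4.
k = 4 works: Jun 10→Rivera+Ghosh, Jun 11→Rivera, Jun 12→Ferraro+Rivera, Jun 13→Ghosh, Jun 14→Rivera+Ghosh, Jun 15→Ferraro, Jun 16→Ferraro.
Loads: Ferraro 3, Rivera 4, Ghosh 3 — all ≤ 4.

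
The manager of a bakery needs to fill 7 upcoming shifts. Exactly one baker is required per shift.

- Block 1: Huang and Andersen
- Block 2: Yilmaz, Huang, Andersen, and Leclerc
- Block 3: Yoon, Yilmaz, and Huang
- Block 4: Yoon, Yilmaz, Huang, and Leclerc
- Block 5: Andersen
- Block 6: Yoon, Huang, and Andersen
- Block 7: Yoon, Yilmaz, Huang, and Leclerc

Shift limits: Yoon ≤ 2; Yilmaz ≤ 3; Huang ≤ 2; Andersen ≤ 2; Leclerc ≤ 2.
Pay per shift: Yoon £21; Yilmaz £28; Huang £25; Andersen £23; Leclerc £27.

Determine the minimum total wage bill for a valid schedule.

Block 5 can only be covered by Andersen, so that assignment is forced.
Picking the cheapest available baker for each shift independently would cost £153, but that ignores the shift limits.
An optimal schedule: Block 1→Andersen, Block 2→Huang, Block 3→Yoon, Block 4→Huang, Block 5→Andersen, Block 6→Yoon, Block 7→Leclerc.
Total: 23 + 25 + 21 + 25 + 23 + 21 + 27 = £165.

£165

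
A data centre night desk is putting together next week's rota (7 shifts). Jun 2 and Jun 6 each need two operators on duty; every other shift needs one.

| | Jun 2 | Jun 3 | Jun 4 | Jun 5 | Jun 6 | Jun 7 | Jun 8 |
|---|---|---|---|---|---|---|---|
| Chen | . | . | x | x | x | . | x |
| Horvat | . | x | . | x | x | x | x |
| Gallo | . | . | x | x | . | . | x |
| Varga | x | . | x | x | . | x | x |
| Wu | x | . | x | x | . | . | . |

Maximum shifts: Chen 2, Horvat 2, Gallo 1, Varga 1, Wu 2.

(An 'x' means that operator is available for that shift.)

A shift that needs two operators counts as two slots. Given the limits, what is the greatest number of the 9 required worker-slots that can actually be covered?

8

Total capacity across all operators is 2+2+1+1+2 = 8, and 9 slots are needed, so at most 8 can be filled.
An assignment achieving 8: Jun 2→Varga+Wu, Jun 3→Horvat, Jun 4→Chen, Jun 5→Wu, Jun 6→Chen+Horvat, Jun 8→Gallo.
Loads: Chen 2/2, Horvat 2/2, Gallo 1/1, Varga 1/1, Wu 2/2.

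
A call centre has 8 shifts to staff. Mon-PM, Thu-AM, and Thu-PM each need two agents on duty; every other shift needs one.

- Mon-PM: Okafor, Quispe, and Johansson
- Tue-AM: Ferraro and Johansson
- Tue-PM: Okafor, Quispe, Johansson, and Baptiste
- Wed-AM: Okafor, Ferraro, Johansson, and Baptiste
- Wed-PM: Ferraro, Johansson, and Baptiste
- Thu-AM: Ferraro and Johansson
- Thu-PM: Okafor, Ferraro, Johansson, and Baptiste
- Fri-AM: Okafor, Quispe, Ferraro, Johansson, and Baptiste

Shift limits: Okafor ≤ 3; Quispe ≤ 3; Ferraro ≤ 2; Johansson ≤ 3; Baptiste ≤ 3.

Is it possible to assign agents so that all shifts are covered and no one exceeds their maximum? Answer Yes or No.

Thu-AM can only be covered by Ferraro and Johansson, so that assignment is forced.
One valid schedule: Mon-PM→Okafor+Quispe, Tue-AM→Ferraro, Tue-PM→Okafor, Wed-AM→Okafor, Wed-PM→Johansson, Thu-AM→Ferraro+Johansson, Thu-PM→Johansson+Baptiste, Fri-AM→Quispe.
Loads: Okafor 3/3, Quispe 2/3, Ferraro 2/2, Johansson 3/3, Baptiste 1/3 — all within limits.

Yes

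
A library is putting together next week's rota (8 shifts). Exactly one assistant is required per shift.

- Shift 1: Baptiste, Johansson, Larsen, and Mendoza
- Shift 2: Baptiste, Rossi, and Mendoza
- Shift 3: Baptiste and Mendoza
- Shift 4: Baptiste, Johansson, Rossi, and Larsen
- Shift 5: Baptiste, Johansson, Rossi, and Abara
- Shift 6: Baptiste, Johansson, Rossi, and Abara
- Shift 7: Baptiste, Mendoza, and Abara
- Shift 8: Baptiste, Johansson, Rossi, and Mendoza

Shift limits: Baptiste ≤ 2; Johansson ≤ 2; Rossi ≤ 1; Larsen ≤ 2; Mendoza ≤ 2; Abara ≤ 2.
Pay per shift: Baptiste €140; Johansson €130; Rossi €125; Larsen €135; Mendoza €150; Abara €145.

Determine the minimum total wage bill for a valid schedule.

Picking the cheapest available assistant for each shift independently would cost €1035, but that ignores the shift limits.
An optimal schedule: Shift 1→Larsen, Shift 2→Rossi, Shift 3→Baptiste, Shift 4→Larsen, Shift 5→Johansson, Shift 6→Abara, Shift 7→Baptiste, Shift 8→Johansson.
Total: 135 + 125 + 140 + 135 + 130 + 145 + 140 + 130 = €1080.

€1080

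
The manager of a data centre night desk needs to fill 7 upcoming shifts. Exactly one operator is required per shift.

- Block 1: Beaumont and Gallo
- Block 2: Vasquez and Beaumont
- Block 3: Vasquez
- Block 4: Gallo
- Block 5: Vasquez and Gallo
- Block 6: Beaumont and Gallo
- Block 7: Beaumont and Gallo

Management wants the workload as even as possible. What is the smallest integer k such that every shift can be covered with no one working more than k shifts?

With 3 operators and 7 worker-slots to fill, someone must work at least ⌈7/3⌉ = 3 shifts, so k ≥ 3.
k = 3 works: Block 1→Beaumont, Block 2→Vasquez, Block 3→Vasquez, Block 4→Gallo, Block 5→Vasquez, Block 6→Beaumont, Block 7→Beaumont.
Loads: Vasquez 3, Beaumont 3, Gallo 1 — all ≤ 3.

3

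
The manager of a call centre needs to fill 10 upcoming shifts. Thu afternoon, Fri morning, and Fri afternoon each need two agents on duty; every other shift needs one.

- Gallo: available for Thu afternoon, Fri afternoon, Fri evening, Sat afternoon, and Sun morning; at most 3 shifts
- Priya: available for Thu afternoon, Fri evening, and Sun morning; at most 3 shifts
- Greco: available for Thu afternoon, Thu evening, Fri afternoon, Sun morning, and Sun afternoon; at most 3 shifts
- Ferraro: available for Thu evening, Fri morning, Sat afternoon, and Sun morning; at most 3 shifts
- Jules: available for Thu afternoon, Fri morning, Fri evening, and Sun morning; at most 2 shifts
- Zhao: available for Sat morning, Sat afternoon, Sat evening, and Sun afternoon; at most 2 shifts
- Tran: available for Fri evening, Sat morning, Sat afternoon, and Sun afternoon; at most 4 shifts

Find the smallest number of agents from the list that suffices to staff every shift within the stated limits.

5

13 slots to fill and no one can take more than 4, so at least ⌈13/4⌉ = 4 agents are needed.
Shifts {Fri morning, Fri afternoon, Sat morning} need 5 slots, but among the agents available for them (Gallo, Greco, Ferraro, Jules, Zhao, and Tran) any 4 together supply at most 4. So 4 agents are not enough.
Gallo, Greco, Ferraro, Jules, and Zhao alone can cover everything: Thu afternoon→Gallo+Jules, Thu evening→Greco, Fri morning→Ferraro+Jules, Fri afternoon→Gallo+Greco, Fri evening→Gallo, Sat morning→Zhao, Sat afternoon→Ferraro, Sat evening→Zhao, Sun morning→Ferraro, Sun afternoon→Greco.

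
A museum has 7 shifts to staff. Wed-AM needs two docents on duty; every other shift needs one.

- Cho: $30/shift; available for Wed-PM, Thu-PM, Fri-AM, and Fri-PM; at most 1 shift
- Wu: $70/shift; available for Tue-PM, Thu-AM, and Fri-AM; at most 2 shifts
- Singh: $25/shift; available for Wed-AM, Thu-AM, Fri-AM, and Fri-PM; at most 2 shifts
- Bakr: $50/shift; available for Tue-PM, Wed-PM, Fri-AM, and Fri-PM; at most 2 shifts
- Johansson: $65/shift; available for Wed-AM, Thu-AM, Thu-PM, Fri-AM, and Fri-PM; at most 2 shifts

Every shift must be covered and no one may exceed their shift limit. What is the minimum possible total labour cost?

$380

Wed-AM can only be covered by Singh and Johansson, so that assignment is forced.
Picking the cheapest available docent for each shift independently would cost $275, but that ignores the shift limits.
An optimal schedule: Tue-PM→Bakr, Wed-AM→Singh+Johansson, Wed-PM→Cho, Thu-AM→Singh, Thu-PM→Johansson, Fri-AM→Wu, Fri-PM→Bakr.
Total: 50 + 25 + 65 + 30 + 25 + 65 + 70 + 50 = $380.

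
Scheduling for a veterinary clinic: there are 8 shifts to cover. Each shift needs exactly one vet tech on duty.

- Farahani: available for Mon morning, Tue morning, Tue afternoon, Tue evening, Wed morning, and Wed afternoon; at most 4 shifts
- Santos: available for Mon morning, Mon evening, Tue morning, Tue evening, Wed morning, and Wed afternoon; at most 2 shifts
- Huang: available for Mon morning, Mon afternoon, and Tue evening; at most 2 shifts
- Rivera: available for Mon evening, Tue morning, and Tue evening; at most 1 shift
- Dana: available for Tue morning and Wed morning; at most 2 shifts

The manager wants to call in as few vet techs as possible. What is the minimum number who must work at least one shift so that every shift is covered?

3

8 slots to fill and no one can take more than 4, so at least ⌈8/4⌉ = 2 vet techs are needed.
Any 2 vet techs together have capacity at most 4+2 = 6 < 8 slots, so 2 can never suffice.
Farahani, Santos, and Huang alone can cover everything: Mon morning→Santos, Mon afternoon→Huang, Mon evening→Santos, Tue morning→Farahani, Tue afternoon→Farahani, Tue evening→Huang, Wed morning→Farahani, Wed afternoon→Farahani.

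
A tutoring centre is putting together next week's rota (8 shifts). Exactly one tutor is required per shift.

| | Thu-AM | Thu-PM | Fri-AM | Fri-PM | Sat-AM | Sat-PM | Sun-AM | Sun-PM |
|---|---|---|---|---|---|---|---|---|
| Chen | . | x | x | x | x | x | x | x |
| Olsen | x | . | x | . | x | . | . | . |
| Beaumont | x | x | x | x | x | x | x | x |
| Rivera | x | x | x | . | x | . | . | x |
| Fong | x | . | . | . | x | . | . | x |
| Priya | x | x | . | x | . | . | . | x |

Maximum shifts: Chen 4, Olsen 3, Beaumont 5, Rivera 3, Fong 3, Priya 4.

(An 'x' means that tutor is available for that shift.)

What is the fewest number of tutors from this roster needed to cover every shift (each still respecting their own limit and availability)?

2

8 slots to fill and no one can take more than 5, so at least ⌈8/5⌉ = 2 tutors are needed.
Chen and Beaumont alone can cover everything: Thu-AM→Beaumont, Thu-PM→Chen, Fri-AM→Chen, Fri-PM→Chen, Sat-AM→Chen, Sat-PM→Beaumont, Sun-AM→Beaumont, Sun-PM→Beaumont.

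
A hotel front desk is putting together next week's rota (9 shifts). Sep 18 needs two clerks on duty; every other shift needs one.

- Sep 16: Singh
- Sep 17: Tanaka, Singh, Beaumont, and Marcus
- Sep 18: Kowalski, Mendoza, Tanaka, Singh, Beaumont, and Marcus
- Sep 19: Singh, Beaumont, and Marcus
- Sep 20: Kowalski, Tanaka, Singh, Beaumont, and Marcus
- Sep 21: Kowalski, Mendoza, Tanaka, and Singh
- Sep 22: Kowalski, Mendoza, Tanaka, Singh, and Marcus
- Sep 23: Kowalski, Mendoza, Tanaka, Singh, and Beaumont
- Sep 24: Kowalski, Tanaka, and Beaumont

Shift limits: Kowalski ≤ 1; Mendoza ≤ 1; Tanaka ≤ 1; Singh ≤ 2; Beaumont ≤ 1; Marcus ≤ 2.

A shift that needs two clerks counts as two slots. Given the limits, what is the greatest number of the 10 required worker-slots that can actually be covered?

Total capacity across all clerks is 1+1+1+2+1+2 = 8, and 10 slots are needed, so at most 8 can be filled.
An assignment achieving 8: Sep 16→Singh, Sep 17→Tanaka, Sep 18→Marcus, Sep 19→Singh, Sep 20→Beaumont, Sep 21→Mendoza, Sep 22→Marcus, Sep 24→Kowalski.
Loads: Kowalski 1/1, Mendoza 1/1, Tanaka 1/1, Singh 2/2, Beaumont 1/1, Marcus 2/2.

8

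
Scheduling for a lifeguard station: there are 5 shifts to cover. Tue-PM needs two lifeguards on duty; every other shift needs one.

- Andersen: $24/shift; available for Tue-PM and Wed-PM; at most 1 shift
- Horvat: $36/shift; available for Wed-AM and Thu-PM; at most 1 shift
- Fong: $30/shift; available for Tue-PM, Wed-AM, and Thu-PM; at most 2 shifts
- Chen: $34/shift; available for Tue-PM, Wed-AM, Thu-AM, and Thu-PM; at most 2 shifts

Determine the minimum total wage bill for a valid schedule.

$188

Wed-PM can only be covered by Andersen, so that assignment is forced.
Thu-AM can only be covered by Chen, so that assignment is forced.
Picking the cheapest available lifeguard for each shift independently would cost $172, but that ignores the shift limits.
An optimal schedule: Tue-PM→Fong+Chen, Wed-AM→Horvat, Wed-PM→Andersen, Thu-AM→Chen, Thu-PM→Fong.
Total: 30 + 34 + 36 + 24 + 34 + 30 = $188.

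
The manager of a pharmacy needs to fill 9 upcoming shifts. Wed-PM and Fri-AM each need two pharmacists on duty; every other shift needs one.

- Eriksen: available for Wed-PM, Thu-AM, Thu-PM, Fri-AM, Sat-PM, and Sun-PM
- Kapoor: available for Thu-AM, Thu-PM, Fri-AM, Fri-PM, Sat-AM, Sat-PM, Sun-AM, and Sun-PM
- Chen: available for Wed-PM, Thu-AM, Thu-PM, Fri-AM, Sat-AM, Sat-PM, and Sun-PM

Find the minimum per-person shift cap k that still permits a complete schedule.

With 3 pharmacists and 11 worker-slots to fill, someone must work at least ⌈11/3⌉ = 4 shifts, so k ≥ 4.
k = 4 works: Wed-PM→Eriksen+Chen, Thu-AM→Eriksen, Thu-PM→Eriksen, Fri-AM→Eriksen+Kapoor, Fri-PM→Kapoor, Sat-AM→Kapoor, Sat-PM→Chen, Sun-AM→Kapoor, Sun-PM→Chen.
Loads: Eriksen 4, Kapoor 4, Chen 3 — all ≤ 4.

4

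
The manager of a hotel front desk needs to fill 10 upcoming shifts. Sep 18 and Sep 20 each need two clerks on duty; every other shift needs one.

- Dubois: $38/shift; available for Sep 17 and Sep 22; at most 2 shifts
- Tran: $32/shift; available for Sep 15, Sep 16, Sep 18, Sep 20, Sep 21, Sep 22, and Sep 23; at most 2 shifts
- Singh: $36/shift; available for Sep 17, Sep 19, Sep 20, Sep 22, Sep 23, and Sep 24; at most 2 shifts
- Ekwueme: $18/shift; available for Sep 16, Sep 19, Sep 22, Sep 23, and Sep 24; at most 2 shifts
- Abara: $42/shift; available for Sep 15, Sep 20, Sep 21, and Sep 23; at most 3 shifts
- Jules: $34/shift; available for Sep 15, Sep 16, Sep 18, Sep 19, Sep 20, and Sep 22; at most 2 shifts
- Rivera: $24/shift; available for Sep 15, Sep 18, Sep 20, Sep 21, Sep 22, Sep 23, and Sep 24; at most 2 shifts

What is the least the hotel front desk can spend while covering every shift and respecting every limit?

$364

Picking the cheapest available clerk for each shift independently would cost $286, but that ignores the shift limits.
An optimal schedule: Sep 15→Jules, Sep 16→Ekwueme, Sep 17→Dubois, Sep 18→Rivera+Tran, Sep 19→Ekwueme, Sep 20→Jules+Singh, Sep 21→Rivera, Sep 22→Dubois, Sep 23→Tran, Sep 24→Singh.
Total: 34 + 18 + 38 + 24 + 32 + 18 + 34 + 36 + 24 + 38 + 32 + 36 = $364.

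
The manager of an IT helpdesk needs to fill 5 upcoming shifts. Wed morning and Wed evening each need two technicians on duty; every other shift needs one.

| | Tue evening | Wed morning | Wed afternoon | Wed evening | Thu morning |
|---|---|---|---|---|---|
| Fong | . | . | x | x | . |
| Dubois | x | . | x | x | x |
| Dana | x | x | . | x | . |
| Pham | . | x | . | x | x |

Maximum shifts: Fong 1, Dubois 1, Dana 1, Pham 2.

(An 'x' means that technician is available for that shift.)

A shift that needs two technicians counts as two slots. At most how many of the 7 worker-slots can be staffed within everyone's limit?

Total capacity across all technicians is 1+1+1+2 = 5, and 7 slots are needed, so at most 5 can be filled.
An assignment achieving 5: Tue evening→Dubois, Wed morning→Dana+Pham, Wed afternoon→Fong, Thu morning→Pham.
Loads: Fong 1/1, Dubois 1/1, Dana 1/1, Pham 2/2.

5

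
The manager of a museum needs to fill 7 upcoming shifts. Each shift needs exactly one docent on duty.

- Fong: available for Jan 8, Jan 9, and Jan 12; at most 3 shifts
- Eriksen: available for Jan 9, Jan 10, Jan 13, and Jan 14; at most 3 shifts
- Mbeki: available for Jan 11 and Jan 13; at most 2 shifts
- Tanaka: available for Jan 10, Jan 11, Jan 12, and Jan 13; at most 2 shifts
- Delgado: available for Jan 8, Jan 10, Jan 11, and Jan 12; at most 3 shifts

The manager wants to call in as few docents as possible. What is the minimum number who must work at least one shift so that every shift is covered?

3

7 slots to fill and no one can take more than 3, so at least ⌈7/3⌉ = 3 docents are needed.
Fong, Eriksen, and Mbeki alone can cover everything: Jan 8→Fong, Jan 9→Fong, Jan 10→Eriksen, Jan 11→Mbeki, Jan 12→Fong, Jan 13→Eriksen, Jan 14→Eriksen.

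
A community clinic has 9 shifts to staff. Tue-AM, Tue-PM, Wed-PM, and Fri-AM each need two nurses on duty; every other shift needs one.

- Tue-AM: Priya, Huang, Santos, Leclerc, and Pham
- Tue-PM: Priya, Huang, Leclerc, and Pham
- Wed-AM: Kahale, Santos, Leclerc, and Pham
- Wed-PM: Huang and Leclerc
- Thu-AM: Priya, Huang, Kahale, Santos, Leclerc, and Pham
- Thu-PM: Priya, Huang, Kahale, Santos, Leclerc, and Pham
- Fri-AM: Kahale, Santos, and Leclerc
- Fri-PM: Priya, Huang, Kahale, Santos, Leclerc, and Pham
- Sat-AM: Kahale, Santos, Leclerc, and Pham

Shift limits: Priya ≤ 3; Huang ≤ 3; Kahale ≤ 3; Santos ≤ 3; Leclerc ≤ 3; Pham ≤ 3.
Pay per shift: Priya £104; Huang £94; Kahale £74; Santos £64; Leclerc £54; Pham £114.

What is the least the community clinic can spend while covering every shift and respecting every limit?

Wed-PM can only be covered by Huang and Leclerc, so that assignment is forced.
Picking the cheapest available nurse for each shift independently would cost £802, but that ignores the shift limits.
An optimal schedule: Tue-AM→Santos+Huang, Tue-PM→Huang+Priya, Wed-AM→Leclerc, Wed-PM→Leclerc+Huang, Thu-AM→Kahale, Thu-PM→Kahale, Fri-AM→Leclerc+Santos, Fri-PM→Kahale, Sat-AM→Santos.
Total: 64 + 94 + 94 + 104 + 54 + 54 + 94 + 74 + 74 + 54 + 64 + 74 + 64 = £962.

£962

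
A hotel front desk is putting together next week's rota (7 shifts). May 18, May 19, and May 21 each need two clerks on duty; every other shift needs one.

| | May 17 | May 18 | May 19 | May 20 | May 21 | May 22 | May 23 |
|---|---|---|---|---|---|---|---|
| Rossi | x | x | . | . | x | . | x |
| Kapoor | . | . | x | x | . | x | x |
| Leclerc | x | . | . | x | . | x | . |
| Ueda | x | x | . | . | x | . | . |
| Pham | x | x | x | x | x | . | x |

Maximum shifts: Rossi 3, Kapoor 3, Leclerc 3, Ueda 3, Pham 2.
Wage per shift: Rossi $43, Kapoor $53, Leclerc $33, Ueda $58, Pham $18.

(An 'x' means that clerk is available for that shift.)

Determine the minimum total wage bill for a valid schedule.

May 19 can only be covered by Kapoor and Pham, so that assignment is forced.
Picking the cheapest available clerk for each shift independently would cost $280, but that ignores the shift limits.
An optimal schedule: May 17→Leclerc, May 18→Pham+Rossi, May 19→Pham+Kapoor, May 20→Leclerc, May 21→Rossi+Ueda, May 22→Leclerc, May 23→Rossi.
Total: 33 + 18 + 43 + 18 + 53 + 33 + 43 + 58 + 33 + 43 = $375.

$375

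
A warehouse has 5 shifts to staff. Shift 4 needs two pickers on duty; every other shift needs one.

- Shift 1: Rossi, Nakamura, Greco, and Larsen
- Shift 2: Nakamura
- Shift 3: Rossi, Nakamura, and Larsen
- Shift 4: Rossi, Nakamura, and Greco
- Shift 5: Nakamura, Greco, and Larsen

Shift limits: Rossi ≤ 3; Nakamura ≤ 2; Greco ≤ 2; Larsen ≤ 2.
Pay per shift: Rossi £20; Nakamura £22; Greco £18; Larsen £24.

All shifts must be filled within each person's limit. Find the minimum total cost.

Shift 2 can only be covered by Nakamura, so that assignment is forced.
Picking the cheapest available picker for each shift independently would cost £116, but that ignores the shift limits.
An optimal schedule: Shift 1→Rossi, Shift 2→Nakamura, Shift 3→Rossi, Shift 4→Greco+Rossi, Shift 5→Greco.
Total: 20 + 22 + 20 + 18 + 20 + 18 = £118.

£118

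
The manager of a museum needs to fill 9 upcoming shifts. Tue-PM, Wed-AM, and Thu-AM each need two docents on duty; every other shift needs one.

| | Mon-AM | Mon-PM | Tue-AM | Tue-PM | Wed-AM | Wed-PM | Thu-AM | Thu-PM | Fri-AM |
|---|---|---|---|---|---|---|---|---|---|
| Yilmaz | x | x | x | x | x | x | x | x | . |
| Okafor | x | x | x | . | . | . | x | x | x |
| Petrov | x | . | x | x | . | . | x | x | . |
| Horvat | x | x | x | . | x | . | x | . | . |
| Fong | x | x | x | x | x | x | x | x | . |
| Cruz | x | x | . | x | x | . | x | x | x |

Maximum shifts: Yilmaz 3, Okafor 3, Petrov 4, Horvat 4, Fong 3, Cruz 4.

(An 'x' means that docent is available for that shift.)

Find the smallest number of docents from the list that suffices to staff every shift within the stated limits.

4

12 slots to fill and no one can take more than 4, so at least ⌈12/4⌉ = 3 docents are needed.
No set of 3 docents can cover every shift (each such set leaves at least one shift with no one available or exceeds a cap).
Yilmaz, Okafor, Petrov, and Horvat alone can cover everything: Mon-AM→Petrov, Mon-PM→Okafor, Tue-AM→Petrov, Tue-PM→Yilmaz+Petrov, Wed-AM→Yilmaz+Horvat, Wed-PM→Yilmaz, Thu-AM→Petrov+Horvat, Thu-PM→Okafor, Fri-AM→Okafor.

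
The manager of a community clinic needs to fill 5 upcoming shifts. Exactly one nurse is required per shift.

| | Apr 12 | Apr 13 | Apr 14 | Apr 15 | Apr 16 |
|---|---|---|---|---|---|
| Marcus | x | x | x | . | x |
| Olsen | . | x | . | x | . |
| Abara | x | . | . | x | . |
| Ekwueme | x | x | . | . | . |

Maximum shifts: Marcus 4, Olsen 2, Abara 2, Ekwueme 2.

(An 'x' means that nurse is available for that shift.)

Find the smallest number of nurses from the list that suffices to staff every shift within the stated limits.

5 slots to fill and no one can take more than 4, so at least ⌈5/4⌉ = 2 nurses are needed.
Marcus and Olsen alone can cover everything: Apr 12→Marcus, Apr 13→Marcus, Apr 14→Marcus, Apr 15→Olsen, Apr 16→Marcus.

2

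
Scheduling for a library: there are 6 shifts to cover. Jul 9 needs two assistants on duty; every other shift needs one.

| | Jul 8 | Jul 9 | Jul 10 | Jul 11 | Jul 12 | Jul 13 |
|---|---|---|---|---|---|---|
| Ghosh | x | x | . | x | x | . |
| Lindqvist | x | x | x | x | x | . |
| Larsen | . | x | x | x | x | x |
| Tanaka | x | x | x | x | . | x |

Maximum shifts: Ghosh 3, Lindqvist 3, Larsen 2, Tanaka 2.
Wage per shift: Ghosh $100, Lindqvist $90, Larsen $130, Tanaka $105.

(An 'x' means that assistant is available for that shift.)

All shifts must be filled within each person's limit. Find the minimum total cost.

$675

Picking the cheapest available assistant for each shift independently would cost $655, but that ignores the shift limits.
An optimal schedule: Jul 8→Lindqvist, Jul 9→Lindqvist+Ghosh, Jul 10→Lindqvist, Jul 11→Ghosh, Jul 12→Ghosh, Jul 13→Tanaka.
Total: 90 + 90 + 100 + 90 + 100 + 100 + 105 = $675.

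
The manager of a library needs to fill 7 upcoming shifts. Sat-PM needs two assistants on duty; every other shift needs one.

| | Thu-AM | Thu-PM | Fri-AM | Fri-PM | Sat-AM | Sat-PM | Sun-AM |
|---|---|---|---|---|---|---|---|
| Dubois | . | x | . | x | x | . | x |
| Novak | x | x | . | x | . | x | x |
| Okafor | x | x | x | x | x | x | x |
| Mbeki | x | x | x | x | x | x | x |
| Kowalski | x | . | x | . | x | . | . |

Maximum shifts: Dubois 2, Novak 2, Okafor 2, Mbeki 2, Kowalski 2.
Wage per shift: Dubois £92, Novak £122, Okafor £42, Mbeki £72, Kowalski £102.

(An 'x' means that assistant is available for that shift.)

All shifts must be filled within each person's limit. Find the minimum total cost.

Picking the cheapest available assistant for each shift independently would cost £366, but that ignores the shift limits.
An optimal schedule: Thu-AM→Kowalski, Thu-PM→Mbeki, Fri-AM→Okafor, Fri-PM→Dubois, Sat-AM→Kowalski, Sat-PM→Okafor+Mbeki, Sun-AM→Dubois.
Total: 102 + 72 + 42 + 92 + 102 + 42 + 72 + 92 = £616.

£616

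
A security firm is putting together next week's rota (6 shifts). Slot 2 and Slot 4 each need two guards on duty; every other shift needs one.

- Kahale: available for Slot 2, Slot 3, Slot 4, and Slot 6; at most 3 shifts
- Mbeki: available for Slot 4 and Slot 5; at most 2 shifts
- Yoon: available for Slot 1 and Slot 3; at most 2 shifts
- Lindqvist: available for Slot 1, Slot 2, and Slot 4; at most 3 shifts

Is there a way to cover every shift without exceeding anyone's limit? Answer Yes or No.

Yes

Slot 2 can only be covered by Kahale and Lindqvist, so that assignment is forced.
Slot 5 can only be covered by Mbeki, so that assignment is forced.
Slot 6 can only be covered by Kahale, so that assignment is forced.
One valid schedule: Slot 1→Yoon, Slot 2→Kahale+Lindqvist, Slot 3→Kahale, Slot 4→Mbeki+Lindqvist, Slot 5→Mbeki, Slot 6→Kahale.
Loads: Kahale 3/3, Mbeki 2/2, Yoon 1/2, Lindqvist 2/3 — all within limits.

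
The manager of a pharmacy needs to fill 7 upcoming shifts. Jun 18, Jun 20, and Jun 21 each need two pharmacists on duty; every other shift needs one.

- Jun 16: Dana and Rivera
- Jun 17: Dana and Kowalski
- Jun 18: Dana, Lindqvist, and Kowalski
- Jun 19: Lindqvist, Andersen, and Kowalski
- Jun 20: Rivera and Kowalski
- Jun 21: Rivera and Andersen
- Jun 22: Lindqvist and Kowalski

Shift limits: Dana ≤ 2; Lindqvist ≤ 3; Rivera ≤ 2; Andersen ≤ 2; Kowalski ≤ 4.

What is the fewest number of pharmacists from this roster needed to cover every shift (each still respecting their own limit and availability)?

10 slots to fill and no one can take more than 4, so at least ⌈10/4⌉ = 3 pharmacists are needed.
Any 3 pharmacists together have capacity at most 4+3+2 = 9 < 10 slots, so 3 can never suffice.
Dana, Rivera, Andersen, and Kowalski alone can cover everything: Jun 16→Dana, Jun 17→Kowalski, Jun 18→Dana+Kowalski, Jun 19→Andersen, Jun 20→Rivera+Kowalski, Jun 21→Rivera+Andersen, Jun 22→Kowalski.

4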